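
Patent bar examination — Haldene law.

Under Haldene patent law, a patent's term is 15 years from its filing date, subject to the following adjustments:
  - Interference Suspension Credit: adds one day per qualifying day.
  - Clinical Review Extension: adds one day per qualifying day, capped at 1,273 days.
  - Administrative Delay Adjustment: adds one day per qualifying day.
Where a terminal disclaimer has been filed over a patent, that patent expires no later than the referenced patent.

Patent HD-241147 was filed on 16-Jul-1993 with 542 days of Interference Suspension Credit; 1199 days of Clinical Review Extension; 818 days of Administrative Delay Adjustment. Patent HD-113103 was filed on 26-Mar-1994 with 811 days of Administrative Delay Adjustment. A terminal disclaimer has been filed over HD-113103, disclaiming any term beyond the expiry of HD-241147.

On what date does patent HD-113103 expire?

Natural term of HD-113103:
  Base: filing + 15 years → 26 March 2009.
  Administrative Delay Adjustment: +811 days → 15 June 2011.
Expiry of referenced patent HD-241147:
  Base: filing + 15 years → 16 July 2008.
  Interference Suspension Credit: +542 days → 9 January 2010.
  Clinical Review Extension: 1199 days (within the 1273-day cap) → +1199 days → 22 April 2013.
  Administrative Delay Adjustment: +818 days → 19 July 2015.
Terminal disclaimer: HD-113103 expires on the earlier of 15 June 2011 and 19 July 2015.

2011-06-15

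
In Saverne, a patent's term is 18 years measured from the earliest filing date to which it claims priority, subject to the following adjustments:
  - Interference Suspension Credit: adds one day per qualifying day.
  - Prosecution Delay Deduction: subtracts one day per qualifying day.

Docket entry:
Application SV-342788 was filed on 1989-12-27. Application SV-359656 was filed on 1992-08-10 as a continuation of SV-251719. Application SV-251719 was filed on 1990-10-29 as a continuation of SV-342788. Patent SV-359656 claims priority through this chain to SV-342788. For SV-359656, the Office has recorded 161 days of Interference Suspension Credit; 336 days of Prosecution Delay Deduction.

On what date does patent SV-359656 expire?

July 5, 2007

Earliest priority filing: 27 December 1989.
Base term: 27 December 1989 + 18 years → 27 December 2007.
Interference Suspension Credit: +161 days → 5 June 2008.
Prosecution Delay Deduction: −336 days → 5 July 2007.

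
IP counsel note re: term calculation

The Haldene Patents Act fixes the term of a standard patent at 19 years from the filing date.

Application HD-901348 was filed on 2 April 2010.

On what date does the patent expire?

April 2, 2029

Filing date + 19 years → 2 April 2029.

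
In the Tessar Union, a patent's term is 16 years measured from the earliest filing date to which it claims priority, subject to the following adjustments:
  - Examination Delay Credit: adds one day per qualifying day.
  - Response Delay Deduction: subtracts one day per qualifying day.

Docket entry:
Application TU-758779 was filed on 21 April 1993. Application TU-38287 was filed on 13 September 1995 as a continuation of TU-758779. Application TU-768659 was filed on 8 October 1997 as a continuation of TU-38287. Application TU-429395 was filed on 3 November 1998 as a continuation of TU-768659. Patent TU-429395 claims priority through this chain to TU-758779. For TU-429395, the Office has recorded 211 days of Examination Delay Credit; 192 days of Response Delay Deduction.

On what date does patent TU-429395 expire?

2009-05-10

Earliest priority filing: 21 April 1993.
Base term: 21 April 1993 + 16 years → 21 April 2009.
Examination Delay Credit: +211 days → 18 November 2009.
Response Delay Deduction: −192 days → 10 May 2009.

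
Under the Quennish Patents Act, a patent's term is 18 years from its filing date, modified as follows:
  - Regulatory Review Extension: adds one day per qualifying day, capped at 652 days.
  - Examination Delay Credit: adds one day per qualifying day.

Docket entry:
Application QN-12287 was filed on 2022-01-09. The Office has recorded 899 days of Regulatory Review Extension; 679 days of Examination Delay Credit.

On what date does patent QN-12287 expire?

Base term: filing date + 18 years → 9 January 2040.
Regulatory Review Extension: 899 days claimed exceeds the 652-day cap, so +652 days → 22 October 2041.
Examination Delay Credit: +679 days → 1 September 2043.

September 1, 2043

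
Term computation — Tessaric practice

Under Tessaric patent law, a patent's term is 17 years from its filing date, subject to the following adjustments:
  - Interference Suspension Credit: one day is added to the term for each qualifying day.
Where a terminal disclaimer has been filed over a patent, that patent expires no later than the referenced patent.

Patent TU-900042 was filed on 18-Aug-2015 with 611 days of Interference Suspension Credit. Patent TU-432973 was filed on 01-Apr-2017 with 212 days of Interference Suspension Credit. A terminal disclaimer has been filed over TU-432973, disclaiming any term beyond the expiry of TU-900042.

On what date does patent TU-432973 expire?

2034-04-21

Natural term of TU-432973:
  Base: filing + 17 years → 1 April 2034.
  Interference Suspension Credit: +212 days → 30 October 2034.
Expiry of referenced patent TU-900042:
  Base: filing + 17 years → 18 August 2032.
  Interference Suspension Credit: +611 days → 21 April 2034.
Terminal disclaimer: TU-432973 expires on the earlier of 30 October 2034 and 21 April 2034.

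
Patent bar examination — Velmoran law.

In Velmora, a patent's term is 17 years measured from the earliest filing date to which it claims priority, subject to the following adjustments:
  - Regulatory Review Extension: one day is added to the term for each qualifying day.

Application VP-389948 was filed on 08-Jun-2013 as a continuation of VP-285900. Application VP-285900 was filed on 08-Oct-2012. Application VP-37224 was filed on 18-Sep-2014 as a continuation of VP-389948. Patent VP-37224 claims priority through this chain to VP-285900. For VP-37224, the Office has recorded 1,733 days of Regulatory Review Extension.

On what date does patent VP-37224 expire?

Earliest priority filing: 8 October 2012.
Base term: 8 October 2012 + 17 years → 8 October 2029.
Regulatory Review Extension: +1733 days → 7 July 2034.

2034-07-07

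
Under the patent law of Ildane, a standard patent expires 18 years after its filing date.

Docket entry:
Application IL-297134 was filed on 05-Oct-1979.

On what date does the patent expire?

October 5, 1997

Filing date + 18 years → 5 October 1997.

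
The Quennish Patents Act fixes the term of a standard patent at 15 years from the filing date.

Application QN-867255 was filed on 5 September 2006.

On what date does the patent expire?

2021-09-05

Filing date + 15 years → 5 September 2021.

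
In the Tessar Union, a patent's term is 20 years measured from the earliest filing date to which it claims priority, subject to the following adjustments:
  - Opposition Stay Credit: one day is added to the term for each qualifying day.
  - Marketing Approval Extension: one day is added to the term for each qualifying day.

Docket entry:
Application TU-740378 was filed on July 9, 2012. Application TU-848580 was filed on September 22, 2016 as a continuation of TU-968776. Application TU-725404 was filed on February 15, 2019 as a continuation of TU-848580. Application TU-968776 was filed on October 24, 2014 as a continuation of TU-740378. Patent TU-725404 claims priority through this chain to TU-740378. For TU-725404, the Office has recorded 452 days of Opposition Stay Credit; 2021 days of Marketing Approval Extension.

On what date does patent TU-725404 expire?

April 17, 2039

Earliest priority filing: 9 July 2012.
Base term: 9 July 2012 + 20 years → 9 July 2032.
Opposition Stay Credit: +452 days → 4 October 2033.
Marketing Approval Extension: +2021 days → 17 April 2039.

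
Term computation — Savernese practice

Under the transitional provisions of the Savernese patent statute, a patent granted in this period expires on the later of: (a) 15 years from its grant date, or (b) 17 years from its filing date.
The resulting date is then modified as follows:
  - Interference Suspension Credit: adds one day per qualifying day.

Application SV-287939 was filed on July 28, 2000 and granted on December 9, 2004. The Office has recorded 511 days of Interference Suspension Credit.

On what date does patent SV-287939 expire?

2021-05-03

(a) grant + 15 years → 9 December 2019.
(b) filing + 17 years → 28 July 2017.
Later of the two: 9 December 2019.
Interference Suspension Credit: +511 days → 3 May 2021.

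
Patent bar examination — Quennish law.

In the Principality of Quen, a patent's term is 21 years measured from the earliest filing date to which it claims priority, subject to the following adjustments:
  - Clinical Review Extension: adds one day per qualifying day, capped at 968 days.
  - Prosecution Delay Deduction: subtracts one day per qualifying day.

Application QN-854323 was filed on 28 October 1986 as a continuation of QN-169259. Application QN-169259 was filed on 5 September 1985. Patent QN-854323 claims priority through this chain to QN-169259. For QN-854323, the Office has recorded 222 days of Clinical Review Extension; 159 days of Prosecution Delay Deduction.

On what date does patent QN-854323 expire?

Earliest priority filing: 5 September 1985.
Base term: 5 September 1985 + 21 years → 5 September 2006.
Clinical Review Extension: 222 days (within the 968-day cap) → +222 days → 15 April 2007.
Prosecution Delay Deduction: −159 days → 7 November 2006.

November 7, 2006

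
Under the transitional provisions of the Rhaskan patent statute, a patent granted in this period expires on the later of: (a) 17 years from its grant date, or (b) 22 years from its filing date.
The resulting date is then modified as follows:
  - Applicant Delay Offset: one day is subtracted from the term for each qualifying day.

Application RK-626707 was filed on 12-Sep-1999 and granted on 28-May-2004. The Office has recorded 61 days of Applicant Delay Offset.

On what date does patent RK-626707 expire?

July 13, 2021

(a) grant + 17 years → 28 May 2021.
(b) filing + 22 years → 12 September 2021.
Later of the two: 12 September 2021.
Applicant Delay Offset: −61 days → 13 July 2021.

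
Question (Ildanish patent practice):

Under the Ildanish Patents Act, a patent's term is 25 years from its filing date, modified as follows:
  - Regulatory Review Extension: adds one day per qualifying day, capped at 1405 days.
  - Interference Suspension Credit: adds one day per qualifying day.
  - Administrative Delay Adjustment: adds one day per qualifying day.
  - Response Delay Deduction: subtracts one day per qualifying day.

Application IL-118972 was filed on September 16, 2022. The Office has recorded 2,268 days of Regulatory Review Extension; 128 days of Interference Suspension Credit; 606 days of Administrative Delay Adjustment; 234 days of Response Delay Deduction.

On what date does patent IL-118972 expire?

December 3, 2052

Base term: filing date + 25 years → 16 September 2047.
Regulatory Review Extension: 2268 days claimed exceeds the 1405-day cap, so +1405 days → 22 July 2051.
Interference Suspension Credit: +128 days → 27 November 2051.
Administrative Delay Adjustment: +606 days → 25 July 2053.
Response Delay Deduction: −234 days → 3 December 2052.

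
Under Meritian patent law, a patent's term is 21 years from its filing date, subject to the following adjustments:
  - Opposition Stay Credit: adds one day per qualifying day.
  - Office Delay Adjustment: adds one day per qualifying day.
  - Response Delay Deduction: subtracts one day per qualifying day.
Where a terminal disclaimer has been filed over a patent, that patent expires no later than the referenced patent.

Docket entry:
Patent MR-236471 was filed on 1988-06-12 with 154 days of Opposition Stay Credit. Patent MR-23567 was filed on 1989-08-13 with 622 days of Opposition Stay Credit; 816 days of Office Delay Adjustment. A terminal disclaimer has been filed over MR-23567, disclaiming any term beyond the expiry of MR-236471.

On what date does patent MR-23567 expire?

Natural term of MR-23567:
  Base: filing + 21 years → 13 August 2010.
  Opposition Stay Credit: +622 days → 26 April 2012.
  Office Delay Adjustment: +816 days → 21 July 2014.
Expiry of referenced patent MR-236471:
  Base: filing + 21 years → 12 June 2009.
  Opposition Stay Credit: +154 days → 13 November 2009.
Terminal disclaimer: MR-23567 expires on the earlier of 21 July 2014 and 13 November 2009.

November 13, 2009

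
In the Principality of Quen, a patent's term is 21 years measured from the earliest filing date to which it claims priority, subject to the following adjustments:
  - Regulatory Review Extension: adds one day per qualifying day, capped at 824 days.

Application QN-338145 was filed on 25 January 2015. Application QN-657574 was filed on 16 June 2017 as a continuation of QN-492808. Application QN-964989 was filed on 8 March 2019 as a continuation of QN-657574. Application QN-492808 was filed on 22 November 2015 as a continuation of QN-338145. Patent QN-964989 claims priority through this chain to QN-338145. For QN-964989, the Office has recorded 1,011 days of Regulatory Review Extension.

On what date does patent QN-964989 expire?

April 28, 2038

Earliest priority filing: 25 January 2015.
Base term: 25 January 2015 + 21 years → 25 January 2036.
Regulatory Review Extension: 1011 days claimed exceeds the 824-day cap, so +824 days → 28 April 2038.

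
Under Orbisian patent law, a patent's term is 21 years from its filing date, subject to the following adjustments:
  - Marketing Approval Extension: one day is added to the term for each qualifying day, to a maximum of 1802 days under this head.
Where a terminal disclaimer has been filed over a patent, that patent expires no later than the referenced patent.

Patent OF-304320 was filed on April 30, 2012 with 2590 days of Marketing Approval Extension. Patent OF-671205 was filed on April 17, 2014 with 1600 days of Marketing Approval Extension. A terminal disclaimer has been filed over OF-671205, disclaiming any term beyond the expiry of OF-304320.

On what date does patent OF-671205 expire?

Natural term of OF-671205:
  Base: filing + 21 years → 17 April 2035.
  Marketing Approval Extension: 1600 days (within the 1802-day cap) → +1600 days → 3 September 2039.
Expiry of referenced patent OF-304320:
  Base: filing + 21 years → 30 April 2033.
  Marketing Approval Extension: 2590 days claimed exceeds the 1802-day cap, so +1802 days → 6 April 2038.
Terminal disclaimer: OF-671205 expires on the earlier of 3 September 2039 and 6 April 2038.

2038-04-06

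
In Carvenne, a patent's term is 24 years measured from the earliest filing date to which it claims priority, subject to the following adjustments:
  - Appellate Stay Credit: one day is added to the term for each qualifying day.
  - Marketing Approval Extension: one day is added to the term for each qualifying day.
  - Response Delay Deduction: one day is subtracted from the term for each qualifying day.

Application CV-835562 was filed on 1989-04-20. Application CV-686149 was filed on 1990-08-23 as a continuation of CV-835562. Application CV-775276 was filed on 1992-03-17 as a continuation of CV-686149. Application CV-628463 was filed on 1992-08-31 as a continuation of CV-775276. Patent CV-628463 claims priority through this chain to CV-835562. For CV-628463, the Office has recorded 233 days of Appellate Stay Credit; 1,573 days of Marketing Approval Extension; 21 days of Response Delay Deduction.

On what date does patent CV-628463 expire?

2018-03-10

Earliest priority filing: 20 April 1989.
Base term: 20 April 1989 + 24 years → 20 April 2013.
Appellate Stay Credit: +233 days → 9 December 2013.
Marketing Approval Extension: +1573 days → 31 March 2018.
Response Delay Deduction: −21 days → 10 March 2018.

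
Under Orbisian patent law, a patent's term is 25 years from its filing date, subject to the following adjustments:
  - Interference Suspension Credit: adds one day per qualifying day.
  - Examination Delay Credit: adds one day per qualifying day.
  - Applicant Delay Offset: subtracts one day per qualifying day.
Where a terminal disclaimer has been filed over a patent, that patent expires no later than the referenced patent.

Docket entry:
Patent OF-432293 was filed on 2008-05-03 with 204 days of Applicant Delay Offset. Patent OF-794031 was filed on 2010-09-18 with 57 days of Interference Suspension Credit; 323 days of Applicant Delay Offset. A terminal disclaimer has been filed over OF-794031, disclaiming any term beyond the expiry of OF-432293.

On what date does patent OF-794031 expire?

Natural term of OF-794031:
  Base: filing + 25 years → 18 September 2035.
  Interference Suspension Credit: +57 days → 14 November 2035.
  Applicant Delay Offset: −323 days → 26 December 2034.
Expiry of referenced patent OF-432293:
  Base: filing + 25 years → 3 May 2033.
  Applicant Delay Offset: −204 days → 11 October 2032.
Terminal disclaimer: OF-794031 expires on the earlier of 26 December 2034 and 11 October 2032.

2032-10-11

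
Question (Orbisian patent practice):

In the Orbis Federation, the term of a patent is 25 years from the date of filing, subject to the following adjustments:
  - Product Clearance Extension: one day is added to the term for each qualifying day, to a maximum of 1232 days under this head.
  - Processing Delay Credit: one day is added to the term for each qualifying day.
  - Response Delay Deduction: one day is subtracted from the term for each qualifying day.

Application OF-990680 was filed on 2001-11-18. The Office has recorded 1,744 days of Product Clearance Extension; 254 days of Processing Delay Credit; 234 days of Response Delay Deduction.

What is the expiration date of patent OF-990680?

2030-04-23

Base term: filing date + 25 years → 18 November 2026.
Product Clearance Extension: 1744 days claimed exceeds the 1232-day cap, so +1232 days → 3 April 2030.
Processing Delay Credit: +254 days → 13 December 2030.
Response Delay Deduction: −234 days → 23 April 2030.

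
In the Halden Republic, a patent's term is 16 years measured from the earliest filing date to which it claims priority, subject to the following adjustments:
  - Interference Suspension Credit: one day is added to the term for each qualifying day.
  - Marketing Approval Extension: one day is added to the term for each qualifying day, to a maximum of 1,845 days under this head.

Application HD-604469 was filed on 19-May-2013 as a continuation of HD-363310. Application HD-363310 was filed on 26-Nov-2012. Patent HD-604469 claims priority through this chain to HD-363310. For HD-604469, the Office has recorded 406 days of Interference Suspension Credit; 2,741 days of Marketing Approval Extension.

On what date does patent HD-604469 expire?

Earliest priority filing: 26 November 2012.
Base term: 26 November 2012 + 16 years → 26 November 2028.
Interference Suspension Credit: +406 days → 6 January 2030.
Marketing Approval Extension: 2741 days claimed exceeds the 1845-day cap, so +1845 days → 25 January 2035.

2035-01-25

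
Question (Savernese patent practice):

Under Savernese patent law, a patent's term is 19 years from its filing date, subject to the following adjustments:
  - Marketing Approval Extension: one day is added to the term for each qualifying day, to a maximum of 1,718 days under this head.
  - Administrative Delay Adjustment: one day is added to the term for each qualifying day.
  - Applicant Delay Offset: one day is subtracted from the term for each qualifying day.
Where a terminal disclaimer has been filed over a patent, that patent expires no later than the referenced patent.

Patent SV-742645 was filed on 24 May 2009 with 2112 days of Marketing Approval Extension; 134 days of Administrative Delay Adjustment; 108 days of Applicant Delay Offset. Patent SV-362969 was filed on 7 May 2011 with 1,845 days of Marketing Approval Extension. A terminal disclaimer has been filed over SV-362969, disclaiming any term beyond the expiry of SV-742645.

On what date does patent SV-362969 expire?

Natural term of SV-362969:
  Base: filing + 19 years → 7 May 2030.
  Marketing Approval Extension: 1845 days claimed exceeds the 1718-day cap, so +1718 days → 19 January 2035.
Expiry of referenced patent SV-742645:
  Base: filing + 19 years → 24 May 2028.
  Marketing Approval Extension: 2112 days claimed exceeds the 1718-day cap, so +1718 days → 5 February 2033.
  Administrative Delay Adjustment: +134 days → 19 June 2033.
  Applicant Delay Offset: −108 days → 3 March 2033.
Terminal disclaimer: SV-362969 expires on the earlier of 19 January 2035 and 3 March 2033.

2033-03-03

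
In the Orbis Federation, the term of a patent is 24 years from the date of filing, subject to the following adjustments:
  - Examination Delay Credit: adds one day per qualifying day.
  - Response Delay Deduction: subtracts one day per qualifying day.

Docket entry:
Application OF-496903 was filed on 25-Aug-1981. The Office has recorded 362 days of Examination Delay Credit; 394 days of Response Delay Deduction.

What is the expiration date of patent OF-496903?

July 24, 2005

Base term: filing date + 24 years → 25 August 2005.
Examination Delay Credit: +362 days → 22 August 2006.
Response Delay Deduction: −394 days → 24 July 2005.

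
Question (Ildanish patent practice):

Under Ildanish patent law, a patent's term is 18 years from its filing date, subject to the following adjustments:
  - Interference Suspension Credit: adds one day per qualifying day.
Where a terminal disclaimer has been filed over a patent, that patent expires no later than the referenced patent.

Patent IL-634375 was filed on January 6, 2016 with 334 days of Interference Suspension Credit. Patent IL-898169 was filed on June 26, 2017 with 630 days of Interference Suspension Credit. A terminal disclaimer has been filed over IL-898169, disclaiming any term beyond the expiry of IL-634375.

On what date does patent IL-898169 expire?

December 6, 2034

Natural term of IL-898169:
  Base: filing + 18 years → 26 June 2035.
  Interference Suspension Credit: +630 days → 17 March 2037.
Expiry of referenced patent IL-634375:
  Base: filing + 18 years → 6 January 2034.
  Interference Suspension Credit: +334 days → 6 December 2034.
Terminal disclaimer: IL-898169 expires on the earlier of 17 March 2037 and 6 December 2034.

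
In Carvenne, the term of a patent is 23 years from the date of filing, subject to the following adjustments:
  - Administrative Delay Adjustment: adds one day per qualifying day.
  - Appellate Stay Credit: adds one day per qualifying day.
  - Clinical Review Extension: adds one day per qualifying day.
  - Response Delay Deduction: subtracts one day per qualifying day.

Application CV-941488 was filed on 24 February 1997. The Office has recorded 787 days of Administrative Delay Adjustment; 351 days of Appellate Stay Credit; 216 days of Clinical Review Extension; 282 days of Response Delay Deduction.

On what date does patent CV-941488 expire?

Base term: filing date + 23 years → 24 February 2020.
Administrative Delay Adjustment: +787 days → 21 April 2022.
Appellate Stay Credit: +351 days → 7 April 2023.
Clinical Review Extension: +216 days → 9 November 2023.
Response Delay Deduction: −282 days → 31 January 2023.

January 31, 2023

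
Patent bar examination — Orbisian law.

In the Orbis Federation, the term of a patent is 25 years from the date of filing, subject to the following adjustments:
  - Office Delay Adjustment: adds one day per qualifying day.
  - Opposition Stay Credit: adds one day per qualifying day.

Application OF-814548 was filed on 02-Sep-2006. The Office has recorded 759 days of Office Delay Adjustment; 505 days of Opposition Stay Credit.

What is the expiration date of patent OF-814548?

Base term: filing date + 25 years → 2 September 2031.
Office Delay Adjustment: +759 days → 30 September 2033.
Opposition Stay Credit: +505 days → 17 February 2035.

2035-02-17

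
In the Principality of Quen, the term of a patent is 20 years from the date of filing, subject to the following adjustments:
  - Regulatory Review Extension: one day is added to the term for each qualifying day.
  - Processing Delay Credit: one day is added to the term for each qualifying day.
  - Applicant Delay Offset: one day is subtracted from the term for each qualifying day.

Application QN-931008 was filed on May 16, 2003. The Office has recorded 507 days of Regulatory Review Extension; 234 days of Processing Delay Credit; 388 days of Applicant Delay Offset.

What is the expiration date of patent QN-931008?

Base term: filing date + 20 years → 16 May 2023.
Regulatory Review Extension: +507 days → 4 October 2024.
Processing Delay Credit: +234 days → 26 May 2025.
Applicant Delay Offset: −388 days → 3 May 2024.

May 3, 2024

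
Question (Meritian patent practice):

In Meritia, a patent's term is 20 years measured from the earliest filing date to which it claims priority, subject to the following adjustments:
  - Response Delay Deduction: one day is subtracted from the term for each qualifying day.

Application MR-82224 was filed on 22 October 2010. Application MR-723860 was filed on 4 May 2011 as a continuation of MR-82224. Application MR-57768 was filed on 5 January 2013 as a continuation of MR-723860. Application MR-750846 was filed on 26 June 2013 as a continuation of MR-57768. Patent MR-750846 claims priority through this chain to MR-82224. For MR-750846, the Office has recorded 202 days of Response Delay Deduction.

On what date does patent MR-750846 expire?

2030-04-03

Earliest priority filing: 22 October 2010.
Base term: 22 October 2010 + 20 years → 22 October 2030.
Response Delay Deduction: −202 days → 3 April 2030.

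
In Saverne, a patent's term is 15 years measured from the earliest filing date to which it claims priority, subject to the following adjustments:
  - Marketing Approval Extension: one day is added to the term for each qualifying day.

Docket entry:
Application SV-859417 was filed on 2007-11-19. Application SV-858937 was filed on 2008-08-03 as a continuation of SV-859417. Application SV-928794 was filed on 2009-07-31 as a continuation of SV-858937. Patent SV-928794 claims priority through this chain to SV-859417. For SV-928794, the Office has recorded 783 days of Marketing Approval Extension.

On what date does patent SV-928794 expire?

January 10, 2025

Earliest priority filing: 19 November 2007.
Base term: 19 November 2007 + 15 years → 19 November 2022.
Marketing Approval Extension: +783 days → 10 January 2025.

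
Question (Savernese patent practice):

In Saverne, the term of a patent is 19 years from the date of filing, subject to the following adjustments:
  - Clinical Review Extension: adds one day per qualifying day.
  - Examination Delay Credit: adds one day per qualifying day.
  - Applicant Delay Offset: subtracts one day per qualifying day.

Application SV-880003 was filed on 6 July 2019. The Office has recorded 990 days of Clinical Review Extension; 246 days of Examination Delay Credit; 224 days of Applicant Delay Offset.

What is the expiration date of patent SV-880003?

April 13, 2041

Base term: filing date + 19 years → 6 July 2038.
Clinical Review Extension: +990 days → 22 March 2041.
Examination Delay Credit: +246 days → 23 November 2041.
Applicant Delay Offset: −224 days → 13 April 2041.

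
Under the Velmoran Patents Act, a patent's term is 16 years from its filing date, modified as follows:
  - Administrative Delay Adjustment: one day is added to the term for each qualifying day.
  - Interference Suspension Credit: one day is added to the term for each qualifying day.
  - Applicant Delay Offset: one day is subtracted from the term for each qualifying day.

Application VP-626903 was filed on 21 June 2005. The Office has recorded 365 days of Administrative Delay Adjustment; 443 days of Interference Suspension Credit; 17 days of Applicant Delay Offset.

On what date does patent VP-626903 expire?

August 21, 2023

Base term: filing date + 16 years → 21 June 2021.
Administrative Delay Adjustment: +365 days → 21 June 2022.
Interference Suspension Credit: +443 days → 7 September 2023.
Applicant Delay Offset: −17 days → 21 August 2023.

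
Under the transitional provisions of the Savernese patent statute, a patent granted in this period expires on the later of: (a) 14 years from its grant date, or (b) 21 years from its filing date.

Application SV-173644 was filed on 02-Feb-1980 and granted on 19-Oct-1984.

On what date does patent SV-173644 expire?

2001-02-02

(a) grant + 14 years → 19 October 1998.
(b) filing + 21 years → 2 February 2001.
Later of the two: 2 February 2001.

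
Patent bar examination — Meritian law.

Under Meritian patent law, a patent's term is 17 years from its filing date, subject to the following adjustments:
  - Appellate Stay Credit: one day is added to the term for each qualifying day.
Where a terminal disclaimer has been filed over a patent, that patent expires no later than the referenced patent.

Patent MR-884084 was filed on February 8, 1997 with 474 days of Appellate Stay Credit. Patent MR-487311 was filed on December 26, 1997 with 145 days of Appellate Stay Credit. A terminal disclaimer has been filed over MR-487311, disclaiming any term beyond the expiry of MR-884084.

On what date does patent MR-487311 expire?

Natural term of MR-487311:
  Base: filing + 17 years → 26 December 2014.
  Appellate Stay Credit: +145 days → 20 May 2015.
Expiry of referenced patent MR-884084:
  Base: filing + 17 years → 8 February 2014.
  Appellate Stay Credit: +474 days → 28 May 2015.
Terminal disclaimer: MR-487311 expires on the earlier of 20 May 2015 and 28 May 2015.

May 20, 2015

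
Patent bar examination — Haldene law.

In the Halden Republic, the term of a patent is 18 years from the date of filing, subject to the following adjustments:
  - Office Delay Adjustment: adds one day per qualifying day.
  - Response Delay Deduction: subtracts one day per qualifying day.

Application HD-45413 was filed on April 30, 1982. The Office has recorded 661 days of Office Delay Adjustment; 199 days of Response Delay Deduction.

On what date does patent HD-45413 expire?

Base term: filing date + 18 years → 30 April 2000.
Office Delay Adjustment: +661 days → 20 February 2002.
Response Delay Deduction: −199 days → 5 August 2001.

2001-08-05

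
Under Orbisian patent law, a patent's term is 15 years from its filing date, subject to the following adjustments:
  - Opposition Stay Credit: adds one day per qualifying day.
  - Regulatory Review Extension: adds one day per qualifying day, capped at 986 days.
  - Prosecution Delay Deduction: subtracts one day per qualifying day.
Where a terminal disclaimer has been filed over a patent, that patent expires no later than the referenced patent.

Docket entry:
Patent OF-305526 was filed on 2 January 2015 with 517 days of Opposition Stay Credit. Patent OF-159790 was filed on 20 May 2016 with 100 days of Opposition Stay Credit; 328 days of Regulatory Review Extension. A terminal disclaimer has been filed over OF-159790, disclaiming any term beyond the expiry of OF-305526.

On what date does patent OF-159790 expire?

June 3, 2031

Natural term of OF-159790:
  Base: filing + 15 years → 20 May 2031.
  Opposition Stay Credit: +100 days → 28 August 2031.
  Regulatory Review Extension: 328 days (within the 986-day cap) → +328 days → 21 July 2032.
Expiry of referenced patent OF-305526:
  Base: filing + 15 years → 2 January 2030.
  Opposition Stay Credit: +517 days → 3 June 2031.
Terminal disclaimer: OF-159790 expires on the earlier of 21 July 2032 and 3 June 2031.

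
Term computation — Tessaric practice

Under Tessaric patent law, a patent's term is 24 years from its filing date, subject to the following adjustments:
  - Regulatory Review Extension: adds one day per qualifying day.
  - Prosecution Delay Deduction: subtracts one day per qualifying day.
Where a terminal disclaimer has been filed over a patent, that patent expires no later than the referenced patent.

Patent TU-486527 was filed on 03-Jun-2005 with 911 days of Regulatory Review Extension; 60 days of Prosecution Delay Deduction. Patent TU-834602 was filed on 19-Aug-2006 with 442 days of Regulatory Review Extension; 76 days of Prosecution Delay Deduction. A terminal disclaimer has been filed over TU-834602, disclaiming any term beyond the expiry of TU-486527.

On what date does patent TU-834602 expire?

2031-08-20

Natural term of TU-834602:
  Base: filing + 24 years → 19 August 2030.
  Regulatory Review Extension: +442 days → 4 November 2031.
  Prosecution Delay Deduction: −76 days → 20 August 2031.
Expiry of referenced patent TU-486527:
  Base: filing + 24 years → 3 June 2029.
  Regulatory Review Extension: +911 days → 1 December 2031.
  Prosecution Delay Deduction: −60 days → 2 October 2031.
Terminal disclaimer: TU-834602 expires on the earlier of 20 August 2031 and 2 October 2031.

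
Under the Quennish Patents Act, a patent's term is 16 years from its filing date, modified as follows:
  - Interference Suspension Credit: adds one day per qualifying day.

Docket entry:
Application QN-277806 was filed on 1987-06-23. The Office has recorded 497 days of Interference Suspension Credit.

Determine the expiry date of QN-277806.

November 1, 2004

Base term: filing date + 16 years → 23 June 2003.
Interference Suspension Credit: +497 days → 1 November 2004.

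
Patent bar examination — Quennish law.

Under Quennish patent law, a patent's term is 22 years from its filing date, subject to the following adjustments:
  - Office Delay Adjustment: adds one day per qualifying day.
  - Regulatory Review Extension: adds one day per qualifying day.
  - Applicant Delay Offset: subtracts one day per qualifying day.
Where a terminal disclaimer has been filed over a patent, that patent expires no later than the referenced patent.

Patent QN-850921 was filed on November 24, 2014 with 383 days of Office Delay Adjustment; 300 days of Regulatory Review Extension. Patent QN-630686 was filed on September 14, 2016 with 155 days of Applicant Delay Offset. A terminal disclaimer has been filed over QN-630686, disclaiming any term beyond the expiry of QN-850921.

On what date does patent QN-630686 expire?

Natural term of QN-630686:
  Base: filing + 22 years → 14 September 2038.
  Applicant Delay Offset: −155 days → 12 April 2038.
Expiry of referenced patent QN-850921:
  Base: filing + 22 years → 24 November 2036.
  Office Delay Adjustment: +383 days → 12 December 2037.
  Regulatory Review Extension: +300 days → 8 October 2038.
Terminal disclaimer: QN-630686 expires on the earlier of 12 April 2038 and 8 October 2038.

2038-04-12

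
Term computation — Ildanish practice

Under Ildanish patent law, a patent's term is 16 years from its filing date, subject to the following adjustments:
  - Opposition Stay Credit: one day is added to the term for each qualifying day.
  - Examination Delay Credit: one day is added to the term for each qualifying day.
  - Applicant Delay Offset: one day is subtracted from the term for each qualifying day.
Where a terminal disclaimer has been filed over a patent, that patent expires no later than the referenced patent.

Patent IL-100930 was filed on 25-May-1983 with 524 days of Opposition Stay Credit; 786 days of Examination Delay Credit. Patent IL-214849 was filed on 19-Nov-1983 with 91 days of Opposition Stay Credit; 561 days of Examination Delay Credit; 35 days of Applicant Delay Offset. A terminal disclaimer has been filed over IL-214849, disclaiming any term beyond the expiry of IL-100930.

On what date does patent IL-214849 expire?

Natural term of IL-214849:
  Base: filing + 16 years → 19 November 1999.
  Opposition Stay Credit: +91 days → 18 February 2000.
  Examination Delay Credit: +561 days → 1 September 2001.
  Applicant Delay Offset: −35 days → 28 July 2001.
Expiry of referenced patent IL-100930:
  Base: filing + 16 years → 25 May 1999.
  Opposition Stay Credit: +524 days → 30 October 2000.
  Examination Delay Credit: +786 days → 25 December 2002.
Terminal disclaimer: IL-214849 expires on the earlier of 28 July 2001 and 25 December 2002.

July 28, 2001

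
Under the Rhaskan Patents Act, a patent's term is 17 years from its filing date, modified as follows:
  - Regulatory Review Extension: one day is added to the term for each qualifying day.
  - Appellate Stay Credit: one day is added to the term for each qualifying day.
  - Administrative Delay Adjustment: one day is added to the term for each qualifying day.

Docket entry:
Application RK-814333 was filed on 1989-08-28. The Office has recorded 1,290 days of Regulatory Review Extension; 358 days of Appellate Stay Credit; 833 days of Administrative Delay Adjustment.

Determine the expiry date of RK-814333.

2013-06-13

Base term: filing date + 17 years → 28 August 2006.
Regulatory Review Extension: +1290 days → 10 March 2010.
Appellate Stay Credit: +358 days → 3 March 2011.
Administrative Delay Adjustment: +833 days → 13 June 2013.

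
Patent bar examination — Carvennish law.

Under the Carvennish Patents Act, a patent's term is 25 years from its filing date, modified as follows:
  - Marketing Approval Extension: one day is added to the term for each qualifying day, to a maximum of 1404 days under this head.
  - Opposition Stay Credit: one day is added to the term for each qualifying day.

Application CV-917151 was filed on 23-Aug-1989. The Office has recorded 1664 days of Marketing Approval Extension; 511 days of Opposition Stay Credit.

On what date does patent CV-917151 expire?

Base term: filing date + 25 years → 23 August 2014.
Marketing Approval Extension: 1664 days claimed exceeds the 1404-day cap, so +1404 days → 27 June 2018.
Opposition Stay Credit: +511 days → 20 November 2019.

November 20, 2019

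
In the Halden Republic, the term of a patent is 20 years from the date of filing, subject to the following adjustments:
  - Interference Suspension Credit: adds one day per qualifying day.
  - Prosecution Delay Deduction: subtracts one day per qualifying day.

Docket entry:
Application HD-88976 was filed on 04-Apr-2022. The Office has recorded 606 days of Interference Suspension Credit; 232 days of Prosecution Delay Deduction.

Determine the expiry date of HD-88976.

Base term: filing date + 20 years → 4 April 2042.
Interference Suspension Credit: +606 days → 1 December 2043.
Prosecution Delay Deduction: −232 days → 13 April 2043.

2043-04-13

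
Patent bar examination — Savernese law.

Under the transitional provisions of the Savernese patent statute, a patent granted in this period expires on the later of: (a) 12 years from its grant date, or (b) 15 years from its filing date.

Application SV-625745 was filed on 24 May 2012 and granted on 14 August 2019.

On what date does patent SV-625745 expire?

(a) grant + 12 years → 14 August 2031.
(b) filing + 15 years → 24 May 2027.
Later of the two: 14 August 2031.

August 14, 2031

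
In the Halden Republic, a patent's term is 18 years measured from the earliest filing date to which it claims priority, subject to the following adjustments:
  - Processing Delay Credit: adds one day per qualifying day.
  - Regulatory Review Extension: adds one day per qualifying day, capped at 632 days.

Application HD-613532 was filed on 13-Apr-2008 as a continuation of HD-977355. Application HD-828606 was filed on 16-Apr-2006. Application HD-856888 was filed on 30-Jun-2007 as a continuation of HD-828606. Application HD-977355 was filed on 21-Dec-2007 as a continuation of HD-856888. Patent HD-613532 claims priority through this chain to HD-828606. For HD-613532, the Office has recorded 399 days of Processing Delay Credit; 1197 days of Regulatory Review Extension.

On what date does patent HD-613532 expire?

February 11, 2027

Earliest priority filing: 16 April 2006.
Base term: 16 April 2006 + 18 years → 16 April 2024.
Processing Delay Credit: +399 days → 20 May 2025.
Regulatory Review Extension: 1197 days claimed exceeds the 632-day cap, so +632 days → 11 February 2027.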